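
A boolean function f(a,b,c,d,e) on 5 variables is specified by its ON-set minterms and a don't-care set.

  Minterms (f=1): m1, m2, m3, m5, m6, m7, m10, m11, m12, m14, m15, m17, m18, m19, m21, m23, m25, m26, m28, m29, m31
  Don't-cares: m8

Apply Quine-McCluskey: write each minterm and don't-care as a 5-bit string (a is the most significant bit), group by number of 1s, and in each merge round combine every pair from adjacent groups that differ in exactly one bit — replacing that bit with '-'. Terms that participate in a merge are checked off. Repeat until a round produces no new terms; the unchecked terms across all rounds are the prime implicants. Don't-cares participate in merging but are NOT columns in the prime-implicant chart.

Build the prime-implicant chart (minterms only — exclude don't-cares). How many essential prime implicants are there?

size-2^0 implicants → 00001(✓)  00010(✓)  00011(✓)  00101(✓)  00110(✓)  00111(✓)  01000(✓)  01010(✓)  01011(✓)  01100(✓)  01110(✓)  01111(✓)  10001(✓)  10010(✓)  10011(✓)  10101(✓)  10111(✓)  11001(✓)  11010(✓)  11100(✓)  11101(✓)  11111(✓)
size-2^1 implicants → -0001(✓)  -0010(✓)  -0011(✓)  -0101(✓)  -0111(✓)  -1010(✓)  -1100  -1111(✓)  0-010(✓)  0-011(✓)  0-110(✓)  0-111(✓)  00-01(✓)  00-10(✓)  00-11(✓)  000-1(✓)  0001-(✓)  001-1(✓)  0011-(✓)  01-00(✓)  01-10(✓)  01-11(✓)  010-0(✓)  0101-(✓)  011-0(✓)  0111-(✓)  1-001(✓)  1-010(✓)  1-101(✓)  1-111(✓)  10-01(✓)  10-11(✓)  100-1(✓)  1001-(✓)  101-1(✓)  11-01(✓)  111-1(✓)  1110-
size-2^2 implicants → --010  --111  -0-01(✓)  -0-11(✓)  -00-1(✓)  -001-  -01-1(✓)  0--10(✓)  0--11(✓)  0-01-(✓)  0-11-(✓)  00--1(✓)  00-1-(✓)  01--0  01-1-(✓)  1--01  1-1-1  10--1(✓)
size-2^3 implicants → -0--1  0--1-
Unchecked terms (primes): --010, --111, -0--1, -001-, -1100, 0--1-, 01--0, 1--01, 1-1-1, 1110-
Minterm coverage:
  m1 ⊆ -0--1 [E]
  m2 ⊆ --010,-001-,0--1-
  m3 ⊆ -0--1,-001-,0--1-
  m5 ⊆ -0--1 [E]
  m6 ⊆ 0--1- [E]
  m7 ⊆ --111,-0--1,0--1-
  m10 ⊆ --010,0--1-,01--0
  m11 ⊆ 0--1- [E]
  m12 ⊆ -1100,01--0
  m14 ⊆ 0--1-,01--0
  m15 ⊆ --111,0--1-
  m17 ⊆ -0--1,1--01
  m18 ⊆ --010,-001-
  m19 ⊆ -0--1,-001-
  m21 ⊆ -0--1,1--01,1-1-1
  m23 ⊆ --111,-0--1,1-1-1
  m25 ⊆ 1--01 [E]
  m26 ⊆ --010 [E]
  m28 ⊆ -1100,1110-
  m29 ⊆ 1--01,1-1-1,1110-
  m31 ⊆ --111,1-1-1
E = {--010, -0--1, 0--1-, 1--01}

4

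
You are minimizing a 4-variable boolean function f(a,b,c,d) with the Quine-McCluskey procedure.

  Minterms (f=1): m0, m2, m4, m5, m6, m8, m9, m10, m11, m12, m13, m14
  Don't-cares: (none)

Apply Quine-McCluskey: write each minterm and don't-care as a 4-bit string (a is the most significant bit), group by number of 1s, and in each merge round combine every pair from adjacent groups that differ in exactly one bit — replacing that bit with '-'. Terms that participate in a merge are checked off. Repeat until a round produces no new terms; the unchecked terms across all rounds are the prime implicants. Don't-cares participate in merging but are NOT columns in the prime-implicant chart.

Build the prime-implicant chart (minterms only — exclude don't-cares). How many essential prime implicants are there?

Round 0: 0000✓ 0010✓ 0100✓ 0101✓ 0110✓ 1000✓ 1001✓ 1010✓ 1011✓ 1100✓ 1101✓ 1110✓
Round 1: -000✓ -010✓ -100✓ -101✓ -110✓ 0-00✓ 0-10✓ 00-0✓ 01-0✓ 010-✓ 1-00✓ 1-01✓ 1-10✓ 10-0✓ 10-1✓ 100-✓ 101-✓ 11-0✓ 110-✓
Round 2: --00✓ --10✓ -0-0✓ -1-0✓ -10- 0--0✓ 1--0✓ 1-0- 10--
Round 3: ---0
PIs = {---0, -10-, 1-0-, 10--}
Coverage chart:
  m0: ---0 ←essential
  m2: ---0 ←essential
  m4: ---0,-10-
  m5: -10- ←essential
  m6: ---0 ←essential
  m8: ---0,1-0-,10--
  m9: 1-0-,10--
  m10: ---0,10--
  m11: 10-- ←essential
  m12: ---0,-10-,1-0-
  m13: -10-,1-0-
  m14: ---0 ←essential
Essential: ---0, -10-, 10--

3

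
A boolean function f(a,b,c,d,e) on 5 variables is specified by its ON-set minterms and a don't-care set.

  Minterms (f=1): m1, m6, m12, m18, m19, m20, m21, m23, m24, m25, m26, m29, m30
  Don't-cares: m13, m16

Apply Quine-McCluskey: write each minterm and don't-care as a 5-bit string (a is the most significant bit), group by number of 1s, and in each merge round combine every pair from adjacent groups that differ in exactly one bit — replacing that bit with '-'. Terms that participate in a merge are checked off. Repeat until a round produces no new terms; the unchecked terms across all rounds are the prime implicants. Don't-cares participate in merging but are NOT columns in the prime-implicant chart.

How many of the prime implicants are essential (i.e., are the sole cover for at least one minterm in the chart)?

[col 0] 00001, 00110, 01100*, 01101*, 10000*, 10010*, 10011*, 10100*, 10101*, 10111*, 11000*, 11001*, 11010*, 11101*, 11110*
[col 1] -1101, 0110-, 1-000*, 1-010*, 1-101, 10-00, 10-11, 100-0*, 1001-, 101-1, 1010-, 11-01, 11-10, 110-0*, 1100-
[col 2] 1-0-0
Prime implicants: -1101, 00001, 00110, 0110-, 1-0-0, 1-101, 10-00, 10-11, 1001-, 101-1, 1010-, 11-01, 11-10, 1100-
PI chart (minterm → PIs covering it):
  1 | 00001  (sole → essential)
  6 | 00110  (sole → essential)
  12 | 0110-  (sole → essential)
  18 | 1-0-0,1001-
  19 | 10-11,1001-
  20 | 10-00,1010-
  21 | 1-101,101-1,1010-
  23 | 10-11,101-1
  24 | 1-0-0,1100-
  25 | 11-01,1100-
  26 | 1-0-0,11-10
  29 | -1101,1-101,11-01
  30 | 11-10  (sole → essential)
Essential prime implicants: 00001, 00110, 0110-, 11-10

4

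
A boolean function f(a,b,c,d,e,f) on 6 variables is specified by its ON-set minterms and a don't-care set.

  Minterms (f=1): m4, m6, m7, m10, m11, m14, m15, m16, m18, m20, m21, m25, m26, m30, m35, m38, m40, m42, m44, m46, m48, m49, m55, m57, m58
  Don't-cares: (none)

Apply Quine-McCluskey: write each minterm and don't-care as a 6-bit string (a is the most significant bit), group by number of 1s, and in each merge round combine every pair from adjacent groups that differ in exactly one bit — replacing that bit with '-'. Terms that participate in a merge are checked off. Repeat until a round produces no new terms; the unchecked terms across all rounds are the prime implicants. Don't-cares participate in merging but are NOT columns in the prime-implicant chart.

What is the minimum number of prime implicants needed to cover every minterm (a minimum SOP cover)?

13

size-2^0 implicants → 000100(✓)  000110(✓)  000111(✓)  001010(✓)  001011(✓)  001110(✓)  001111(✓)  010000(✓)  010010(✓)  010100(✓)  010101(✓)  011001(✓)  011010(✓)  011110(✓)  100011  100110(✓)  101000(✓)  101010(✓)  101100(✓)  101110(✓)  110000(✓)  110001(✓)  110111  111001(✓)  111010(✓)
size-2^1 implicants → -00110(✓)  -01010(✓)  -01110(✓)  -10000  -11001  -11010(✓)  0-0100  0-1010(✓)  0-1110(✓)  00-110(✓)  00-111(✓)  0001-0  00011-(✓)  001-10(✓)  001-11(✓)  00101-(✓)  00111-(✓)  01-010  010-00  0100-0  01010-  011-10(✓)  1-1010(✓)  10-110(✓)  101-00(✓)  101-10(✓)  1010-0(✓)  1011-0(✓)  11-001  11000-
size-2^2 implicants → --1010  -0-110  -01-10  0-1-10  00-11-  001-1-  101--0
Unchecked terms (primes): --1010, -0-110, -01-10, -10000, -11001, 0-0100, 0-1-10, 00-11-, 0001-0, 001-1-, 01-010, 010-00, 0100-0, 01010-, 100011, 101--0, 11-001, 11000-, 110111
Minterm coverage:
  m4 ⊆ 0-0100,0001-0
  m6 ⊆ -0-110,00-11-,0001-0
  m7 ⊆ 00-11- [E]
  m10 ⊆ --1010,-01-10,0-1-10,001-1-
  m11 ⊆ 001-1- [E]
  m14 ⊆ -0-110,-01-10,0-1-10,00-11-,001-1-
  m15 ⊆ 00-11-,001-1-
  m16 ⊆ -10000,010-00,0100-0
  m18 ⊆ 01-010,0100-0
  m20 ⊆ 0-0100,010-00,01010-
  m21 ⊆ 01010- [E]
  m25 ⊆ -11001 [E]
  m26 ⊆ --1010,0-1-10,01-010
  m30 ⊆ 0-1-10 [E]
  m35 ⊆ 100011 [E]
  m38 ⊆ -0-110 [E]
  m40 ⊆ 101--0 [E]
  m42 ⊆ --1010,-01-10,101--0
  m44 ⊆ 101--0 [E]
  m46 ⊆ -0-110,-01-10,101--0
  m48 ⊆ -10000,11000-
  m49 ⊆ 11-001,11000-
  m55 ⊆ 110111 [E]
  m57 ⊆ -11001,11-001
  m58 ⊆ --1010 [E]
E = {--1010, -0-110, -11001, 0-1-10, 00-11-, 001-1-, 01010-, 100011, 101--0, 110111}
Petrick residual → 0-0100, 0100-0, 11000-
Cover = cd'ef' + b'def' + bcd'e'f + a'c'de'f' + a'cef' + a'b'de + a'b'ce + a'bc'd'f' + a'bc'de' + ab'c'd'ef + ab'cf' + abc'd'e' + abc'def  |cover|=13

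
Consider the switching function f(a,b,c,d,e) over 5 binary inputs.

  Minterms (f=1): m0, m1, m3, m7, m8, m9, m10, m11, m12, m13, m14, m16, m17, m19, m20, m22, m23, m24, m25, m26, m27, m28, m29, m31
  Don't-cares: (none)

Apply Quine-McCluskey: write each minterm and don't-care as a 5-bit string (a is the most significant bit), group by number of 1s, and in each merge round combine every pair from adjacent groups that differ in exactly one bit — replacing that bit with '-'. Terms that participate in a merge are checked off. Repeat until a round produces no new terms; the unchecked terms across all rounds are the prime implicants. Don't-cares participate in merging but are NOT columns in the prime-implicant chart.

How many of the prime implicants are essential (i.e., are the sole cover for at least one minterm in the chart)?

5

Round 0: 00000✓ 00001✓ 00011✓ 00111✓ 01000✓ 01001✓ 01010✓ 01011✓ 01100✓ 01101✓ 01110✓ 10000✓ 10001✓ 10011✓ 10100✓ 10110✓ 10111✓ 11000✓ 11001✓ 11010✓ 11011✓ 11100✓ 11101✓ 11111✓
Round 1: -0000✓ -0001✓ -0011✓ -0111✓ -1000✓ -1001✓ -1010✓ -1011✓ -1100✓ -1101✓ 0-000✓ 0-001✓ 0-011✓ 00-11✓ 000-1✓ 0000-✓ 01-00✓ 01-01✓ 01-10✓ 010-0✓ 010-1✓ 0100-✓ 0101-✓ 011-0✓ 0110-✓ 1-000✓ 1-001✓ 1-011✓ 1-100✓ 1-111✓ 10-00✓ 10-11✓ 100-1✓ 1000-✓ 101-0 1011- 11-00✓ 11-01✓ 11-11✓ 110-0✓ 110-1✓ 1100-✓ 1101-✓ 111-1✓ 1110-✓
Round 2: --000✓ --001✓ --011✓ -0-11 -00-1✓ -000-✓ -1-00✓ -1-01✓ -10-0✓ -10-1✓ -100-✓ -101-✓ -110-✓ 0-0-1✓ 0-00-✓ 01--0 01-0-✓ 010--✓ 1--00 1--11 1-0-1✓ 1-00-✓ 11--1 11-0-✓ 110--✓
Round 3: --0-1 --00- -1-0- -10--
PIs = {--0-1, --00-, -0-11, -1-0-, -10--, 01--0, 1--00, 1--11, 101-0, 1011-, 11--1}
Coverage chart:
  m0: --00- ←essential
  m1: --0-1,--00-
  m3: --0-1,-0-11
  m7: -0-11 ←essential
  m8: --00-,-1-0-,-10--,01--0
  m9: --0-1,--00-,-1-0-,-10--
  m10: -10--,01--0
  m11: --0-1,-10--
  m12: -1-0-,01--0
  m13: -1-0- ←essential
  m14: 01--0 ←essential
  m16: --00-,1--00
  m17: --0-1,--00-
  m19: --0-1,-0-11,1--11
  m20: 1--00,101-0
  m22: 101-0,1011-
  m23: -0-11,1--11,1011-
  m24: --00-,-1-0-,-10--,1--00
  m25: --0-1,--00-,-1-0-,-10--,11--1
  m26: -10-- ←essential
  m27: --0-1,-10--,1--11,11--1
  m28: -1-0-,1--00
  m29: -1-0-,11--1
  m31: 1--11,11--1
Essential: --00-, -0-11, -1-0-, -10--, 01--0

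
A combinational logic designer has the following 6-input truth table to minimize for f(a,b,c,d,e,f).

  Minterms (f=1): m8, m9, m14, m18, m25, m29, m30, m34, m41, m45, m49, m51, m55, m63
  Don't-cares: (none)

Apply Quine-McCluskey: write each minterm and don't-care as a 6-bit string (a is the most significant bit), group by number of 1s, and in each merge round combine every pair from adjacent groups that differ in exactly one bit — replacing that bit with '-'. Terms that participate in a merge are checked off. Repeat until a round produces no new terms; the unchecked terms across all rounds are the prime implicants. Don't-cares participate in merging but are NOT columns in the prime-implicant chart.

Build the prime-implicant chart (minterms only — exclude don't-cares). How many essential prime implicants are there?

Round 0: 001000✓ 001001✓ 001110✓ 010010 011001✓ 011101✓ 011110✓ 100010 101001✓ 101101✓ 110001✓ 110011✓ 110111✓ 111111✓
Round 1: -01001 0-1001 0-1110 00100- 011-01 101-01 11-111 110-11 1100-1
PIs = {-01001, 0-1001, 0-1110, 00100-, 010010, 011-01, 100010, 101-01, 11-111, 110-11, 1100-1}
Coverage chart:
  m8: 00100- ←essential
  m9: -01001,0-1001,00100-
  m14: 0-1110 ←essential
  m18: 010010 ←essential
  m25: 0-1001,011-01
  m29: 011-01 ←essential
  m30: 0-1110 ←essential
  m34: 100010 ←essential
  m41: -01001,101-01
  m45: 101-01 ←essential
  m49: 1100-1 ←essential
  m51: 110-11,1100-1
  m55: 11-111,110-11
  m63: 11-111 ←essential
Essential: 0-1110, 00100-, 010010, 011-01, 100010, 101-01, 11-111, 1100-1

8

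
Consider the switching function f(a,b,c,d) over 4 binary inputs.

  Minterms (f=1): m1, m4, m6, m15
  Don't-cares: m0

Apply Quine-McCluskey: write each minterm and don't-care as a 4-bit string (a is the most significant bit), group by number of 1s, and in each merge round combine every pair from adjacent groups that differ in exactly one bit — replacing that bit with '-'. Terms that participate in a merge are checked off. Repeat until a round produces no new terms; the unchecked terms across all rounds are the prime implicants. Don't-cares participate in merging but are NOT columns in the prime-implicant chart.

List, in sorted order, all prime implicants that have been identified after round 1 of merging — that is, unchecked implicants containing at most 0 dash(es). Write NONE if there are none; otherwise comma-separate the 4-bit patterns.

1111

size-2^0 implicants → 0000(✓)  0001(✓)  0100(✓)  0110(✓)  1111
size-2^1 implicants → 0-00  000-  01-0
Unchecked terms (primes): 0-00, 000-, 01-0, 1111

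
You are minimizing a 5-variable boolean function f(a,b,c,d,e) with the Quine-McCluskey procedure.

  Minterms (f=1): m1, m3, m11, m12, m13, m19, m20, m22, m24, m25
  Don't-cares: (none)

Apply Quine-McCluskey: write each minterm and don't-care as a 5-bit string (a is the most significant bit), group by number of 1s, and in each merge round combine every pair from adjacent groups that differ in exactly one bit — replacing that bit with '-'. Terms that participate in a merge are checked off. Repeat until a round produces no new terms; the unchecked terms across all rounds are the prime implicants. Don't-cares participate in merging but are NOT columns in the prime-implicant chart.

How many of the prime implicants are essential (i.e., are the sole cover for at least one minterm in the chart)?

6

[col 0] 00001*, 00011*, 01011*, 01100*, 01101*, 10011*, 10100*, 10110*, 11000*, 11001*
[col 1] -0011, 0-011, 000-1, 0110-, 101-0, 1100-
Prime implicants: -0011, 0-011, 000-1, 0110-, 101-0, 1100-
PI chart (minterm → PIs covering it):
  1 | 000-1  (sole → essential)
  3 | -0011,0-011,000-1
  11 | 0-011  (sole → essential)
  12 | 0110-  (sole → essential)
  13 | 0110-  (sole → essential)
  19 | -0011  (sole → essential)
  20 | 101-0  (sole → essential)
  22 | 101-0  (sole → essential)
  24 | 1100-  (sole → essential)
  25 | 1100-  (sole → essential)
Essential prime implicants: -0011, 0-011, 000-1, 0110-, 101-0, 1100-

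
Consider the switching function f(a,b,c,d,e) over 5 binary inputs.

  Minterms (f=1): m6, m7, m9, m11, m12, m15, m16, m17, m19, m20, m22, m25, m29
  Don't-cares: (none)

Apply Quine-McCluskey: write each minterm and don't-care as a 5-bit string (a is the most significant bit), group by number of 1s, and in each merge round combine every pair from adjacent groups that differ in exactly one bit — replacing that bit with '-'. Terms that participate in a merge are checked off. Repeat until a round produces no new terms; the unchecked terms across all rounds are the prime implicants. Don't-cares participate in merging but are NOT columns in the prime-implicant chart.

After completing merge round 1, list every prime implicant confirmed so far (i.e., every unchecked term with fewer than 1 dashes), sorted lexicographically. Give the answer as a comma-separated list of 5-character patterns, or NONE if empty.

01100

[col 0] 00110*, 00111*, 01001*, 01011*, 01100, 01111*, 10000*, 10001*, 10011*, 10100*, 10110*, 11001*, 11101*
[col 1] -0110, -1001, 0-111, 0011-, 01-11, 010-1, 1-001, 10-00, 100-1, 1000-, 101-0, 11-01
Prime implicants: -0110, -1001, 0-111, 0011-, 01-11, 010-1, 01100, 1-001, 10-00, 100-1, 1000-, 101-0, 11-01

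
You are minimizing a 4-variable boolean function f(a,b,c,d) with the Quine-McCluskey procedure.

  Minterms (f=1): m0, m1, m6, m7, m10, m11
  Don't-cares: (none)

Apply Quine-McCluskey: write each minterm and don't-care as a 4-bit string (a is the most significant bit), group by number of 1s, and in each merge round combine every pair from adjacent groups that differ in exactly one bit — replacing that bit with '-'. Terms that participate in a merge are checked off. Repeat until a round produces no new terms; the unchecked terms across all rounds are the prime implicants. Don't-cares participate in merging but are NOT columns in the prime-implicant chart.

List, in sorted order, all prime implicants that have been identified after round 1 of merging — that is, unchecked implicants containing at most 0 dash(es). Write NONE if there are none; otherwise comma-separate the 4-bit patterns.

NONE

[col 0] 0000*, 0001*, 0110*, 0111*, 1010*, 1011*
[col 1] 000-, 011-, 101-
Prime implicants: 000-, 011-, 101-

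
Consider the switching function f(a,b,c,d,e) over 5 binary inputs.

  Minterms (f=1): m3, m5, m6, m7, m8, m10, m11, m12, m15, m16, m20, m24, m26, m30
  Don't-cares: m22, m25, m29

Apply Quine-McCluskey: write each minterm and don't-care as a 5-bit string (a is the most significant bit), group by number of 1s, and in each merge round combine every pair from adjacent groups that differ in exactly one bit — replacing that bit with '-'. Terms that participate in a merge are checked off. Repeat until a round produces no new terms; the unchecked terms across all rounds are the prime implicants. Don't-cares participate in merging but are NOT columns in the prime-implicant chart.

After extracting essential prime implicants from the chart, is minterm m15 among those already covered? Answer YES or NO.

Round 0: 00011✓ 00101✓ 00110✓ 00111✓ 01000✓ 01010✓ 01011✓ 01100✓ 01111✓ 10000✓ 10100✓ 10110✓ 11000✓ 11001✓ 11010✓ 11101✓ 11110✓
Round 1: -0110 -1000✓ -1010✓ 0-011✓ 0-111✓ 00-11✓ 001-1 0011- 01-00 01-11✓ 010-0✓ 0101- 1-000 1-110 10-00 101-0 11-01 11-10 110-0✓ 1100-
Round 2: -10-0 0--11
PIs = {-0110, -10-0, 0--11, 001-1, 0011-, 01-00, 0101-, 1-000, 1-110, 10-00, 101-0, 11-01, 11-10, 1100-}
Coverage chart:
  m3: 0--11 ←essential
  m5: 001-1 ←essential
  m6: -0110,0011-
  m7: 0--11,001-1,0011-
  m8: -10-0,01-00
  m10: -10-0,0101-
  m11: 0--11,0101-
  m12: 01-00 ←essential
  m15: 0--11 ←essential
  m16: 1-000,10-00
  m20: 10-00,101-0
  m24: -10-0,1-000,1100-
  m26: -10-0,11-10
  m30: 1-110,11-10
Essential: 0--11, 001-1, 01-00

YES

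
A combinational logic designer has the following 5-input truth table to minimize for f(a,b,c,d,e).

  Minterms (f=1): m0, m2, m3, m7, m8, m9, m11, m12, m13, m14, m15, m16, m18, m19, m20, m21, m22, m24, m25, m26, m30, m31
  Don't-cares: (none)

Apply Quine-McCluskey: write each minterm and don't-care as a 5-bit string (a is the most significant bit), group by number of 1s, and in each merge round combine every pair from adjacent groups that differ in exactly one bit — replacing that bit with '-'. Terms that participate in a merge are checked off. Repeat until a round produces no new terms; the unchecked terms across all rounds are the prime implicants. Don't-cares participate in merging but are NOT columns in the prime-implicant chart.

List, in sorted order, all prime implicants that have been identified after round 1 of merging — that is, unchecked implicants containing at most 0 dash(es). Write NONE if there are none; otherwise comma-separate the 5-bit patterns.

NONE

[col 0] 00000*, 00010*, 00011*, 00111*, 01000*, 01001*, 01011*, 01100*, 01101*, 01110*, 01111*, 10000*, 10010*, 10011*, 10100*, 10101*, 10110*, 11000*, 11001*, 11010*, 11110*, 11111*
[col 1] -0000*, -0010*, -0011*, -1000*, -1001*, -1110*, -1111*, 0-000*, 0-011*, 0-111*, 00-11*, 000-0*, 0001-*, 01-00*, 01-01*, 01-11*, 010-1*, 0100-*, 011-0*, 011-1*, 0110-*, 0111-*, 1-000*, 1-010*, 1-110*, 10-00*, 10-10*, 100-0*, 1001-*, 101-0*, 1010-, 11-10*, 110-0*, 1100-*, 1111-*
[col 2] --000, -00-0, -001-, -100-, -111-, 0--11, 01--1, 01-0-, 011--, 1--10, 1-0-0, 10--0
Prime implicants: --000, -00-0, -001-, -100-, -111-, 0--11, 01--1, 01-0-, 011--, 1--10, 1-0-0, 10--0, 1010-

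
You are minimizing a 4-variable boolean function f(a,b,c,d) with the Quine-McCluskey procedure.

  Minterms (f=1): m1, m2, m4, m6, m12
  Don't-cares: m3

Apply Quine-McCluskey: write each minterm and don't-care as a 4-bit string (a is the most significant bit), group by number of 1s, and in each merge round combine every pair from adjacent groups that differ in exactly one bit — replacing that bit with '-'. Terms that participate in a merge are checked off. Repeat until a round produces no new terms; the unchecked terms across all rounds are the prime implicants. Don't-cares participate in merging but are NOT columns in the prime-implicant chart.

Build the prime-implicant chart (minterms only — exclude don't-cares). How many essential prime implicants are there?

2

size-2^0 implicants → 0001(✓)  0010(✓)  0011(✓)  0100(✓)  0110(✓)  1100(✓)
size-2^1 implicants → -100  0-10  00-1  001-  01-0
Unchecked terms (primes): -100, 0-10, 00-1, 001-, 01-0
Minterm coverage:
  m1 ⊆ 00-1 [E]
  m2 ⊆ 0-10,001-
  m4 ⊆ -100,01-0
  m6 ⊆ 0-10,01-0
  m12 ⊆ -100 [E]
E = {-100, 00-1}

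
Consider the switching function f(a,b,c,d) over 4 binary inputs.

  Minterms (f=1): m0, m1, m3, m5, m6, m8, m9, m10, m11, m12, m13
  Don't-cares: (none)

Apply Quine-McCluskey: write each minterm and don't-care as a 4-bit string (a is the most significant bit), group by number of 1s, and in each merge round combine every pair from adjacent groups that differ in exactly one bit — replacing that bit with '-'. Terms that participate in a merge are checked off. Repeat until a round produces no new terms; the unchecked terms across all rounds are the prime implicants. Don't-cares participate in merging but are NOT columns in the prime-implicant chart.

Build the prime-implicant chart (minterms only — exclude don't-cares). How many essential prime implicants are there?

size-2^0 implicants → 0000(✓)  0001(✓)  0011(✓)  0101(✓)  0110  1000(✓)  1001(✓)  1010(✓)  1011(✓)  1100(✓)  1101(✓)
size-2^1 implicants → -000(✓)  -001(✓)  -011(✓)  -101(✓)  0-01(✓)  00-1(✓)  000-(✓)  1-00(✓)  1-01(✓)  10-0(✓)  10-1(✓)  100-(✓)  101-(✓)  110-(✓)
size-2^2 implicants → --01  -0-1  -00-  1-0-  10--
Unchecked terms (primes): --01, -0-1, -00-, 0110, 1-0-, 10--
Minterm coverage:
  m0 ⊆ -00- [E]
  m1 ⊆ --01,-0-1,-00-
  m3 ⊆ -0-1 [E]
  m5 ⊆ --01 [E]
  m6 ⊆ 0110 [E]
  m8 ⊆ -00-,1-0-,10--
  m9 ⊆ --01,-0-1,-00-,1-0-,10--
  m10 ⊆ 10-- [E]
  m11 ⊆ -0-1,10--
  m12 ⊆ 1-0- [E]
  m13 ⊆ --01,1-0-
E = {--01, -0-1, -00-, 0110, 1-0-, 10--}

6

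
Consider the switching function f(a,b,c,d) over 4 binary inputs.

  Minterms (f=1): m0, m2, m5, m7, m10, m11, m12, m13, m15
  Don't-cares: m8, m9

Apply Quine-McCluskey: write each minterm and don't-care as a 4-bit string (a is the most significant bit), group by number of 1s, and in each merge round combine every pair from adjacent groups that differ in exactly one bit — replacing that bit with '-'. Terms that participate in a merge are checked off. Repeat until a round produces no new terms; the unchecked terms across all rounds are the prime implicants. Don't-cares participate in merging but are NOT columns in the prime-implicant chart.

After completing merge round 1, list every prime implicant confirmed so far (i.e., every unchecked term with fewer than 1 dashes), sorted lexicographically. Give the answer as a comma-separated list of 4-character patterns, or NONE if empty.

NONE

Round 0: 0000✓ 0010✓ 0101✓ 0111✓ 1000✓ 1001✓ 1010✓ 1011✓ 1100✓ 1101✓ 1111✓
Round 1: -000✓ -010✓ -101✓ -111✓ 00-0✓ 01-1✓ 1-00✓ 1-01✓ 1-11✓ 10-0✓ 10-1✓ 100-✓ 101-✓ 11-1✓ 110-✓
Round 2: -0-0 -1-1 1--1 1-0- 10--
PIs = {-0-0, -1-1, 1--1, 1-0-, 10--}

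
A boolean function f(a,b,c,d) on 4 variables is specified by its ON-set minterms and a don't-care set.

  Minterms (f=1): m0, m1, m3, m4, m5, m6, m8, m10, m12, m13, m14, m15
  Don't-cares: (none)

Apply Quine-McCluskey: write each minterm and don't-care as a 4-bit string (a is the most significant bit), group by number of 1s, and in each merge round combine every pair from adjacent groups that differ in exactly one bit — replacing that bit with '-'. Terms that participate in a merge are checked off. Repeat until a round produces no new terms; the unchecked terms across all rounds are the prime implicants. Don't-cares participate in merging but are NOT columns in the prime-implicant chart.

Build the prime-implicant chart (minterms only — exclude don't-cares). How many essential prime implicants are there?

4

size-2^0 implicants → 0000(✓)  0001(✓)  0011(✓)  0100(✓)  0101(✓)  0110(✓)  1000(✓)  1010(✓)  1100(✓)  1101(✓)  1110(✓)  1111(✓)
size-2^1 implicants → -000(✓)  -100(✓)  -101(✓)  -110(✓)  0-00(✓)  0-01(✓)  00-1  000-(✓)  01-0(✓)  010-(✓)  1-00(✓)  1-10(✓)  10-0(✓)  11-0(✓)  11-1(✓)  110-(✓)  111-(✓)
size-2^2 implicants → --00  -1-0  -10-  0-0-  1--0  11--
Unchecked terms (primes): --00, -1-0, -10-, 0-0-, 00-1, 1--0, 11--
Minterm coverage:
  m0 ⊆ --00,0-0-
  m1 ⊆ 0-0-,00-1
  m3 ⊆ 00-1 [E]
  m4 ⊆ --00,-1-0,-10-,0-0-
  m5 ⊆ -10-,0-0-
  m6 ⊆ -1-0 [E]
  m8 ⊆ --00,1--0
  m10 ⊆ 1--0 [E]
  m12 ⊆ --00,-1-0,-10-,1--0,11--
  m13 ⊆ -10-,11--
  m14 ⊆ -1-0,1--0,11--
  m15 ⊆ 11-- [E]
E = {-1-0, 00-1, 1--0, 11--}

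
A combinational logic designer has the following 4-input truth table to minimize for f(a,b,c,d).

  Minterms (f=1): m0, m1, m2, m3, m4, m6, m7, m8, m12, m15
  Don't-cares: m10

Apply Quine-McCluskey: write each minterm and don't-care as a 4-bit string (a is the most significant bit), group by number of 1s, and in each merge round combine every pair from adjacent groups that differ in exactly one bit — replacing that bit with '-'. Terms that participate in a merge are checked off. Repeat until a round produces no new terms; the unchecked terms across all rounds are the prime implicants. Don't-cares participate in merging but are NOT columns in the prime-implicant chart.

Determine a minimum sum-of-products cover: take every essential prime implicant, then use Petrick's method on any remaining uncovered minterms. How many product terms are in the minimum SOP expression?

Round 0: 0000✓ 0001✓ 0010✓ 0011✓ 0100✓ 0110✓ 0111✓ 1000✓ 1010✓ 1100✓ 1111✓
Round 1: -000✓ -010✓ -100✓ -111 0-00✓ 0-10✓ 0-11✓ 00-0✓ 00-1✓ 000-✓ 001-✓ 01-0✓ 011-✓ 1-00✓ 10-0✓
Round 2: --00 -0-0 0--0 0-1- 00--
PIs = {--00, -0-0, -111, 0--0, 0-1-, 00--}
Coverage chart:
  m0: --00,-0-0,0--0,00--
  m1: 00-- ←essential
  m2: -0-0,0--0,0-1-,00--
  m3: 0-1-,00--
  m4: --00,0--0
  m6: 0--0,0-1-
  m7: -111,0-1-
  m8: --00,-0-0
  m12: --00 ←essential
  m15: -111 ←essential
Essential: --00, -111, 00--
Petrick residual → 0--0
Min cover (4 terms): c'd' + bcd + a'd' + a'b'

4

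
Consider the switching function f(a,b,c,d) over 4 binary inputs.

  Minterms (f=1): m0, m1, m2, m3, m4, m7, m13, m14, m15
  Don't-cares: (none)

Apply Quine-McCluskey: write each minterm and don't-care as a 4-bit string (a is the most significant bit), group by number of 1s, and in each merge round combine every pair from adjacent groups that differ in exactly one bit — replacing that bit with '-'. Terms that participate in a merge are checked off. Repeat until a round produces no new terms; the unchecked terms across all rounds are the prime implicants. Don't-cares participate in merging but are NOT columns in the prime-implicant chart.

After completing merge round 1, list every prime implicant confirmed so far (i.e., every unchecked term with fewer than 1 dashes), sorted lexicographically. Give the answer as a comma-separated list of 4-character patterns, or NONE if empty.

NONE

Round 0: 0000✓ 0001✓ 0010✓ 0011✓ 0100✓ 0111✓ 1101✓ 1110✓ 1111✓
Round 1: -111 0-00 0-11 00-0✓ 00-1✓ 000-✓ 001-✓ 11-1 111-
Round 2: 00--
PIs = {-111, 0-00, 0-11, 00--, 11-1, 111-}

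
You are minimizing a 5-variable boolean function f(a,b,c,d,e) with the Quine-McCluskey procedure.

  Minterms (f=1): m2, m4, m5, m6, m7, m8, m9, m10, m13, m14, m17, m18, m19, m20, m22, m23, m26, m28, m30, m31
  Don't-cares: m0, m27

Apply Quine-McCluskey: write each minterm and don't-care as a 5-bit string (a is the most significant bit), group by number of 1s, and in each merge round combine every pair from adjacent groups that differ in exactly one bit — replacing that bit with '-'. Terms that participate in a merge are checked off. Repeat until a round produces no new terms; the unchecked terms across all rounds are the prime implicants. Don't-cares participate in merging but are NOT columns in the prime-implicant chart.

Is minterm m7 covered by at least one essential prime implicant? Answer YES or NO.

Round 0: 00000✓ 00010✓ 00100✓ 00101✓ 00110✓ 00111✓ 01000✓ 01001✓ 01010✓ 01101✓ 01110✓ 10001✓ 10010✓ 10011✓ 10100✓ 10110✓ 10111✓ 11010✓ 11011✓ 11100✓ 11110✓ 11111✓
Round 1: -0010✓ -0100✓ -0110✓ -0111✓ -1010✓ -1110✓ 0-000✓ 0-010✓ 0-101 0-110✓ 00-00✓ 00-10✓ 000-0✓ 001-0✓ 001-1✓ 0010-✓ 0011-✓ 01-01 01-10✓ 010-0✓ 0100- 1-010✓ 1-011✓ 1-100✓ 1-110✓ 1-111✓ 10-10✓ 10-11✓ 100-1 1001-✓ 101-0✓ 1011-✓ 11-10✓ 11-11✓ 1101-✓ 111-0✓ 1111-✓
Round 2: --010✓ --110✓ -0-10✓ -01-0 -011- -1-10✓ 0--10✓ 0-0-0 00--0 001-- 1--10✓ 1--11✓ 1-01-✓ 1-1-0 1-11-✓ 10-1-✓ 11-1-✓
Round 3: ---10 1--1-
PIs = {---10, -01-0, -011-, 0-0-0, 0-101, 00--0, 001--, 01-01, 0100-, 1--1-, 1-1-0, 100-1}
Coverage chart:
  m2: ---10,0-0-0,00--0
  m4: -01-0,00--0,001--
  m5: 0-101,001--
  m6: ---10,-01-0,-011-,00--0,001--
  m7: -011-,001--
  m8: 0-0-0,0100-
  m9: 01-01,0100-
  m10: ---10,0-0-0
  m13: 0-101,01-01
  m14: ---10 ←essential
  m17: 100-1 ←essential
  m18: ---10,1--1-
  m19: 1--1-,100-1
  m20: -01-0,1-1-0
  m22: ---10,-01-0,-011-,1--1-,1-1-0
  m23: -011-,1--1-
  m26: ---10,1--1-
  m28: 1-1-0 ←essential
  m30: ---10,1--1-,1-1-0
  m31: 1--1- ←essential
Essential: ---10, 1--1-, 1-1-0, 100-1

NO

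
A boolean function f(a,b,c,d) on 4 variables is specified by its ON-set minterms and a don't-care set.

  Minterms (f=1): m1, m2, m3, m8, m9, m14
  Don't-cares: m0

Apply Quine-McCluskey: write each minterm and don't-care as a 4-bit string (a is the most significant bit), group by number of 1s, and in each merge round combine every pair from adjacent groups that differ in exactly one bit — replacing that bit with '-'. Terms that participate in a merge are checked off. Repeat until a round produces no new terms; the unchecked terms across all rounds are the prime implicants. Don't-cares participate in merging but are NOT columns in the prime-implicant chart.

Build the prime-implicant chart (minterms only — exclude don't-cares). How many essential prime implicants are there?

3

Round 0: 0000✓ 0001✓ 0010✓ 0011✓ 1000✓ 1001✓ 1110
Round 1: -000✓ -001✓ 00-0✓ 00-1✓ 000-✓ 001-✓ 100-✓
Round 2: -00- 00--
PIs = {-00-, 00--, 1110}
Coverage chart:
  m1: -00-,00--
  m2: 00-- ←essential
  m3: 00-- ←essential
  m8: -00- ←essential
  m9: -00- ←essential
  m14: 1110 ←essential
Essential: -00-, 00--, 1110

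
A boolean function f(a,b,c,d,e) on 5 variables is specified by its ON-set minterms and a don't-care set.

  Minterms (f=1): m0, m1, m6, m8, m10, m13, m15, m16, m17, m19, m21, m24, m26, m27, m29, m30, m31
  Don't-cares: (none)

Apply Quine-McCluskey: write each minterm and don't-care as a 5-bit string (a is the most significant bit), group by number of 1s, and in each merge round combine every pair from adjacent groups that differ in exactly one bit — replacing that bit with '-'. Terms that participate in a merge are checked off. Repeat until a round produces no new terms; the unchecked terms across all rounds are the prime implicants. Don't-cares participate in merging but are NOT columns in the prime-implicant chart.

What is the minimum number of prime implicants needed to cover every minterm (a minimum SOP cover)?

7

size-2^0 implicants → 00000(✓)  00001(✓)  00110  01000(✓)  01010(✓)  01101(✓)  01111(✓)  10000(✓)  10001(✓)  10011(✓)  10101(✓)  11000(✓)  11010(✓)  11011(✓)  11101(✓)  11110(✓)  11111(✓)
size-2^1 implicants → -0000(✓)  -0001(✓)  -1000(✓)  -1010(✓)  -1101(✓)  -1111(✓)  0-000(✓)  0000-(✓)  010-0(✓)  011-1(✓)  1-000(✓)  1-011  1-101  10-01  100-1  1000-(✓)  11-10(✓)  11-11(✓)  110-0(✓)  1101-(✓)  111-1(✓)  1111-(✓)
size-2^2 implicants → --000  -000-  -10-0  -11-1  11-1-
Unchecked terms (primes): --000, -000-, -10-0, -11-1, 00110, 1-011, 1-101, 10-01, 100-1, 11-1-
Minterm coverage:
  m0 ⊆ --000,-000-
  m1 ⊆ -000- [E]
  m6 ⊆ 00110 [E]
  m8 ⊆ --000,-10-0
  m10 ⊆ -10-0 [E]
  m13 ⊆ -11-1 [E]
  m15 ⊆ -11-1 [E]
  m16 ⊆ --000,-000-
  m17 ⊆ -000-,10-01,100-1
  m19 ⊆ 1-011,100-1
  m21 ⊆ 1-101,10-01
  m24 ⊆ --000,-10-0
  m26 ⊆ -10-0,11-1-
  m27 ⊆ 1-011,11-1-
  m29 ⊆ -11-1,1-101
  m30 ⊆ 11-1- [E]
  m31 ⊆ -11-1,11-1-
E = {-000-, -10-0, -11-1, 00110, 11-1-}
Petrick residual → 1-011, 1-101
Cover = b'c'd' + bc'e' + bce + a'b'cde' + ac'de + acd'e + abd  |cover|=7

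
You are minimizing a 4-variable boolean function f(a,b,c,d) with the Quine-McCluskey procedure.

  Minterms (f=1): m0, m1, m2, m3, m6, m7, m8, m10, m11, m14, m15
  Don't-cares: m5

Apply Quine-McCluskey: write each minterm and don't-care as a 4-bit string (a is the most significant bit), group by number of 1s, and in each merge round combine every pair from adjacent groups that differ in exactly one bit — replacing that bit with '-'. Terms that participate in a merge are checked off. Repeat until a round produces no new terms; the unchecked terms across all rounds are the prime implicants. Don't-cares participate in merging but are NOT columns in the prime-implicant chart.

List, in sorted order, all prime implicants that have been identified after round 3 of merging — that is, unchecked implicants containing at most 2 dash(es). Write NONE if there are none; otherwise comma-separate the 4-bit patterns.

-0-0, 0--1, 00--

[col 0] 0000*, 0001*, 0010*, 0011*, 0101*, 0110*, 0111*, 1000*, 1010*, 1011*, 1110*, 1111*
[col 1] -000*, -010*, -011*, -110*, -111*, 0-01*, 0-10*, 0-11*, 00-0*, 00-1*, 000-*, 001-*, 01-1*, 011-*, 1-10*, 1-11*, 10-0*, 101-*, 111-*
[col 2] --10*, --11*, -0-0, -01-*, -11-*, 0--1, 0-1-*, 00--, 1-1-*
[col 3] --1-
Prime implicants: --1-, -0-0, 0--1, 00--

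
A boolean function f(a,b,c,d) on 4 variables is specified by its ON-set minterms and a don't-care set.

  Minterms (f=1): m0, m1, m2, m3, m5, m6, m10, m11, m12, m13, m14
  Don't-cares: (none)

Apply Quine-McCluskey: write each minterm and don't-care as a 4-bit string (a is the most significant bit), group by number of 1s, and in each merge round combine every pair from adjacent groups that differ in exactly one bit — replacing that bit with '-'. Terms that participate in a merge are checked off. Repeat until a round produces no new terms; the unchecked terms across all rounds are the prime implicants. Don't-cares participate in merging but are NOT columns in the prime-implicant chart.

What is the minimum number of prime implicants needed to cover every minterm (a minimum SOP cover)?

5

[col 0] 0000*, 0001*, 0010*, 0011*, 0101*, 0110*, 1010*, 1011*, 1100*, 1101*, 1110*
[col 1] -010*, -011*, -101, -110*, 0-01, 0-10*, 00-0*, 00-1*, 000-*, 001-*, 1-10*, 101-*, 11-0, 110-
[col 2] --10, -01-, 00--
Prime implicants: --10, -01-, -101, 0-01, 00--, 11-0, 110-
PI chart (minterm → PIs covering it):
  0 | 00--  (sole → essential)
  1 | 0-01,00--
  2 | --10,-01-,00--
  3 | -01-,00--
  5 | -101,0-01
  6 | --10  (sole → essential)
  10 | --10,-01-
  11 | -01-  (sole → essential)
  12 | 11-0,110-
  13 | -101,110-
  14 | --10,11-0
Essential prime implicants: --10, -01-, 00--
Petrick residual → -101, 11-0
Minimum SOP uses 5 PIs: cd' + b'c + bc'd + a'b' + abd'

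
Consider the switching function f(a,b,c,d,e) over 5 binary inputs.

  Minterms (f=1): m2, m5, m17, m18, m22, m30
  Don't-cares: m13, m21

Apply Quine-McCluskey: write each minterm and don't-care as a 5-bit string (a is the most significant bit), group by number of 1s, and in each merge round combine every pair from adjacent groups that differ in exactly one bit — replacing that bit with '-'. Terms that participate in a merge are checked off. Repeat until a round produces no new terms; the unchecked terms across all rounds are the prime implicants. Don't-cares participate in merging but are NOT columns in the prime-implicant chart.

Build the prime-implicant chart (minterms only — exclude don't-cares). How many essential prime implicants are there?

3

Round 0: 00010✓ 00101✓ 01101✓ 10001✓ 10010✓ 10101✓ 10110✓ 11110✓
Round 1: -0010 -0101 0-101 1-110 10-01 10-10
PIs = {-0010, -0101, 0-101, 1-110, 10-01, 10-10}
Coverage chart:
  m2: -0010 ←essential
  m5: -0101,0-101
  m17: 10-01 ←essential
  m18: -0010,10-10
  m22: 1-110,10-10
  m30: 1-110 ←essential
Essential: -0010, 1-110, 10-01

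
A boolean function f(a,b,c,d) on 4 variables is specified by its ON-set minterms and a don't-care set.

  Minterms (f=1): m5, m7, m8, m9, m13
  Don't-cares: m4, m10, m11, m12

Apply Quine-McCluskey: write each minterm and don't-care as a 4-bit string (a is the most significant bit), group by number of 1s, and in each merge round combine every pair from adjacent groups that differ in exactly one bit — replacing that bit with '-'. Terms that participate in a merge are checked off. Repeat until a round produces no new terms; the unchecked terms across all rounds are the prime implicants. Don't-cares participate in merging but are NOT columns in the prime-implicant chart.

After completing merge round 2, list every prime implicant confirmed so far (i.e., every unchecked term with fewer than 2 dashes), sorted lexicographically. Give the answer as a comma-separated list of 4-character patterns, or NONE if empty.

01-1

Round 0: 0100✓ 0101✓ 0111✓ 1000✓ 1001✓ 1010✓ 1011✓ 1100✓ 1101✓
Round 1: -100✓ -101✓ 01-1 010-✓ 1-00✓ 1-01✓ 10-0✓ 10-1✓ 100-✓ 101-✓ 110-✓
Round 2: -10- 1-0- 10--
PIs = {-10-, 01-1, 1-0-, 10--}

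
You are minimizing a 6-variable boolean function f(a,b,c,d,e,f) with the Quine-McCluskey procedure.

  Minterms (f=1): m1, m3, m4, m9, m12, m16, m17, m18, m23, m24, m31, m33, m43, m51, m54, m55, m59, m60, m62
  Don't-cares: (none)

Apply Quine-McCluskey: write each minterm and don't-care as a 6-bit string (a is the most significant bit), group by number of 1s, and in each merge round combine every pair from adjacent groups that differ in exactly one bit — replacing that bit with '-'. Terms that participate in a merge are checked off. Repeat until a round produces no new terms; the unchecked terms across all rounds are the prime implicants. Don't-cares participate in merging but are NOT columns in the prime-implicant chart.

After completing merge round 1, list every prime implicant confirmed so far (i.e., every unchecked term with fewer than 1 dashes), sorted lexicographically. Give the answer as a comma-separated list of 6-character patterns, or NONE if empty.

size-2^0 implicants → 000001(✓)  000011(✓)  000100(✓)  001001(✓)  001100(✓)  010000(✓)  010001(✓)  010010(✓)  010111(✓)  011000(✓)  011111(✓)  100001(✓)  101011(✓)  110011(✓)  110110(✓)  110111(✓)  111011(✓)  111100(✓)  111110(✓)
size-2^1 implicants → -00001  -10111  0-0001  00-001  00-100  0000-1  01-000  01-111  0100-0  01000-  1-1011  11-011  11-110  110-11  11011-  1111-0
Unchecked terms (primes): -00001, -10111, 0-0001, 00-001, 00-100, 0000-1, 01-000, 01-111, 0100-0, 01000-, 1-1011, 11-011, 11-110, 110-11, 11011-, 1111-0

NONE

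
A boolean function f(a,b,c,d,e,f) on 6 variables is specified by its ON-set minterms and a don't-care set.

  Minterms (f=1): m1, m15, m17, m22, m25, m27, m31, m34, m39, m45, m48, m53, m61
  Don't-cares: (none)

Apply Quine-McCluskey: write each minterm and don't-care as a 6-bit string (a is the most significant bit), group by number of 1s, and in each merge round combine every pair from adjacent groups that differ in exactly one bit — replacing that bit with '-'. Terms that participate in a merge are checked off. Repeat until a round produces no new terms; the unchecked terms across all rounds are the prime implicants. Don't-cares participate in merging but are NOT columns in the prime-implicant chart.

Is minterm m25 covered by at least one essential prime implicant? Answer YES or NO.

size-2^0 implicants → 000001(✓)  001111(✓)  010001(✓)  010110  011001(✓)  011011(✓)  011111(✓)  100010  100111  101101(✓)  110000  110101(✓)  111101(✓)
size-2^1 implicants → 0-0001  0-1111  01-001  011-11  0110-1  1-1101  11-101
Unchecked terms (primes): 0-0001, 0-1111, 01-001, 010110, 011-11, 0110-1, 1-1101, 100010, 100111, 11-101, 110000
Minterm coverage:
  m1 ⊆ 0-0001 [E]
  m15 ⊆ 0-1111 [E]
  m17 ⊆ 0-0001,01-001
  m22 ⊆ 010110 [E]
  m25 ⊆ 01-001,0110-1
  m27 ⊆ 011-11,0110-1
  m31 ⊆ 0-1111,011-11
  m34 ⊆ 100010 [E]
  m39 ⊆ 100111 [E]
  m45 ⊆ 1-1101 [E]
  m48 ⊆ 110000 [E]
  m53 ⊆ 11-101 [E]
  m61 ⊆ 1-1101,11-101
E = {0-0001, 0-1111, 010110, 1-1101, 100010, 100111, 11-101, 110000}

NO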